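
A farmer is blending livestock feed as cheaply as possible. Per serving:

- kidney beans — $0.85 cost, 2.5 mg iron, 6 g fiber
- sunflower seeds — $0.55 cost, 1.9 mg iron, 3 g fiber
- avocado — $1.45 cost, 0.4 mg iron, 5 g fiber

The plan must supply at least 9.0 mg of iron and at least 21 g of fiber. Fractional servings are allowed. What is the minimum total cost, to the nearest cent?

$3.02

Minimising a linear cost over {iron ≥ 9.0, fiber ≥ 21, servings ≥ 0} — the optimum is at a vertex, using one or two foods.
kidney beans only: max(9.0/2.5, 21/6) = 3.6 servings → $3.06.
sunflower seeds only: max(9.0/1.9, 21/3) = 7 servings → $3.85.
avocado only: max(9.0/0.4, 21/5) = 22.5 servings → $32.62.
kidney beans + sunflower seeds with both tight: 3.308 servings and 0.3846 servings → $3.02.
kidney beans + avocado with both targets exact would need a negative amount; discard.
sunflower seeds + avocado with both tight: 4.41 servings and 1.554 servings → $4.68.
The minimum over all feasible corners is $3.02.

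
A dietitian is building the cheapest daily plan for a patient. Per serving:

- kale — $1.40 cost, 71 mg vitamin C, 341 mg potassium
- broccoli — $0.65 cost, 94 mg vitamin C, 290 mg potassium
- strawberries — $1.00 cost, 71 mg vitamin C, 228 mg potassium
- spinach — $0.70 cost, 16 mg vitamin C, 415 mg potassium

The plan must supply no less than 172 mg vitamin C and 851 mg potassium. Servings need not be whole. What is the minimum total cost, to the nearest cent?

The cheapest plan sits at a corner of the feasible region — with two constraints it uses at most two foods.
kale only: max(172/71, 851/341) = 2.496 servings → $3.49.
broccoli only: max(172/94, 851/290) = 2.934 servings → $1.91.
strawberries only: max(172/71, 851/228) = 3.732 servings → $3.73.
spinach only: max(172/16, 851/415) = 10.75 servings → $7.53.
kale + broccoli: intersection lies outside the first quadrant.
kale + strawberries with both targets exact would need a negative amount; discard.
kale + spinach with both tight: 2.406 servings and 0.07368 servings → $3.42.
broccoli + strawberries with both targets exact would need a negative amount; discard.
broccoli + spinach with both tight: 1.681 servings and 0.8762 servings → $1.71.
strawberries + spinach with both tight: 2.237 servings and 0.8214 servings → $2.81.
Cheapest feasible corner: $1.71.

$1.71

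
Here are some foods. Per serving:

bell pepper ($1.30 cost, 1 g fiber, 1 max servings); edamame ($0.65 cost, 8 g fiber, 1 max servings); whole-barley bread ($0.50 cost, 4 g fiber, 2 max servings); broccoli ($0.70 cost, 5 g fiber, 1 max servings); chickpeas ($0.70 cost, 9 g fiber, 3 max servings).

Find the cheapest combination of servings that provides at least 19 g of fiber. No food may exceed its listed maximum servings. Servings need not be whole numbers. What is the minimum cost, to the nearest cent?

$1.48

Cost per g of fiber: chickpeas $0.0778, edamame $0.0813, whole-barley bread $0.1250, broccoli $0.1400, bell pepper $1.3000.
Take 2.111 servings of chickpeas: +19.0 g fiber for $1.48 (total $1.48, still need 0.0 g).
Filling from the cheapest source first is optimal under one linear minimum: $1.48.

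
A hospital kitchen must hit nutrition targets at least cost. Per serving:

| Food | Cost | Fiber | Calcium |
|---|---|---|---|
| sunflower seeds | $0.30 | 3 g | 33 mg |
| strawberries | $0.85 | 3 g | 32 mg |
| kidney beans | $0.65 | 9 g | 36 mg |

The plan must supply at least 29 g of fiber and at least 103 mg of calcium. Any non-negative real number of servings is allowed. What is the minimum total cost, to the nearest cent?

This is a tiny linear program; its minimum lies at a vertex of the feasible set. List the vertices and price them.
sunflower seeds only: max(29/3, 103/33) = 9.667 servings → $2.90.
strawberries only: max(29/3, 103/32) = 9.667 servings → $8.22.
kidney beans only: max(29/9, 103/36) = 3.222 servings → $2.09.
sunflower seeds + strawberries with both targets exact would need a negative amount; discard.
sunflower seeds + kidney beans with both targets exact would need a negative amount; discard.
strawberries + kidney beans: intersection lies outside the first quadrant.
Cheapest feasible corner: $2.09.

$2.09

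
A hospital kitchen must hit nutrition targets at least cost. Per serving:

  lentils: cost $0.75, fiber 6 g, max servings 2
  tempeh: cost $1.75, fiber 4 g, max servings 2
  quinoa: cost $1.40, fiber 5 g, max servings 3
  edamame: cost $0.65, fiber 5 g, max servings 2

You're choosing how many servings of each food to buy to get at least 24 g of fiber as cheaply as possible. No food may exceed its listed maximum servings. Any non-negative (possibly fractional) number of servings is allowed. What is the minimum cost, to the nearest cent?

$3.36

Cost per g of fiber: lentils $0.1250, edamame $0.1300, quinoa $0.2800, tempeh $0.4375.
Take 2 servings of lentils: +12.0 g fiber for $1.50 (total $1.50, still need 12.0 g).
Take 2 servings of edamame: +10.0 g fiber for $1.30 (total $2.80, still need 2.0 g).
Take 0.4 servings of quinoa: +2.0 g fiber for $0.56 (total $3.36, still need 0.0 g).
Greedy by cheapest-per-g is optimal for a single linear constraint, so the minimum cost is $3.36.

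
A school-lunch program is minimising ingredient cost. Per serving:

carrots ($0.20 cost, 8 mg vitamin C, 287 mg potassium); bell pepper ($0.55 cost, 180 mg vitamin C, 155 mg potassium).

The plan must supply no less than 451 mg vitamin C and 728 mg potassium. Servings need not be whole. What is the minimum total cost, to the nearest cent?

The cheapest plan sits at a corner of the feasible region — with two constraints it uses at most two foods.
carrots only: max(451/8, 728/287) = 56.38 servings → $11.28.
bell pepper only: max(451/180, 728/155) = 4.697 servings → $2.58.
carrots + bell pepper with both tight: 1.213 servings and 2.452 servings → $1.59.
Cheapest feasible corner: $1.59.

$1.59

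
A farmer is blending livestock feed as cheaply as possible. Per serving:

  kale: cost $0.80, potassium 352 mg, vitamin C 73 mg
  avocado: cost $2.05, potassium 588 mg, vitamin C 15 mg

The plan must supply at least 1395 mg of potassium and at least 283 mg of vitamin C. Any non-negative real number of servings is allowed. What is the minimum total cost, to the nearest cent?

For a min-cost LP with two ≥-constraints, a basic feasible solution has at most two positive variables.
kale only: max(1395/352, 283/73) = 3.963 servings → $3.17.
avocado only: max(1395/588, 283/15) = 18.87 servings → $38.68.
kale + avocado with both tight: 3.865 servings and 0.05895 servings → $3.21.
Cheapest feasible corner: $3.17.

$3.17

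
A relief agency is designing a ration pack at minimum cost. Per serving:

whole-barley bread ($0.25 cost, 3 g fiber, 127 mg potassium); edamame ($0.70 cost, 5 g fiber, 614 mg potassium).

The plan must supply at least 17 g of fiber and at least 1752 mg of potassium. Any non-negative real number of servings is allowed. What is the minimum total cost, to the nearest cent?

At the optimum either one food covers both requirements or two foods hit both targets exactly; no other combination can be cheaper.
whole-barley bread only: max(17/3, 1752/127) = 13.8 servings → $3.45.
edamame only: max(17/5, 1752/614) = 3.4 servings → $2.38.
whole-barley bread + edamame with both tight: 1.39 servings and 2.566 servings → $2.14.
The minimum over all feasible corners is $2.14.

$2.14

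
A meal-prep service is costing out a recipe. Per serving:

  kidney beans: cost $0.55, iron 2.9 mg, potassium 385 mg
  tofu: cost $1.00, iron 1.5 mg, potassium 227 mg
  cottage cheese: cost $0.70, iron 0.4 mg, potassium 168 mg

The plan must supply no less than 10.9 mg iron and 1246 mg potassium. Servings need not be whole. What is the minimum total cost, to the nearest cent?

With two linear requirements the optimum uses one or two foods; enumerate the corners.
kidney beans only: max(10.9/2.9, 1246/385) = 3.759 servings → $2.07.
tofu only: max(10.9/1.5, 1246/227) = 7.267 servings → $7.27.
cottage cheese only: max(10.9/0.4, 1246/168) = 27.25 servings → $19.07.
kidney beans + tofu: the both-tight solution has a negative serving — not a feasible corner.
kidney beans + cottage cheese: intersection lies outside the first quadrant.
tofu + cottage cheese: intersection lies outside the first quadrant.
So the least-cost plan costs $2.07.

$2.07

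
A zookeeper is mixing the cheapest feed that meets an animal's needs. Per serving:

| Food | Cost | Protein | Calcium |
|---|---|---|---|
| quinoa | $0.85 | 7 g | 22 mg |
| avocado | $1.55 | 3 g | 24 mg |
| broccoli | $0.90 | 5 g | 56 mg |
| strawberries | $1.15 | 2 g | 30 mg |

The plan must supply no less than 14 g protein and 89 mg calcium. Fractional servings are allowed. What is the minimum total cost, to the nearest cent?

$2.03

With two linear requirements the optimum uses one or two foods; enumerate the corners.
quinoa only: max(14/7, 89/22) = 4.045 servings → $3.44.
avocado only: max(14/3, 89/24) = 4.667 servings → $7.23.
broccoli only: max(14/5, 89/56) = 2.8 servings → $2.52.
strawberries only: max(14/2, 89/30) = 7 servings → $8.05.
quinoa + avocado with both tight: 0.6765 servings and 3.088 servings → $5.36.
quinoa + broccoli with both tight: 1.202 servings and 1.117 servings → $2.03.
quinoa + strawberries with both tight: 1.458 servings and 1.898 servings → $3.42.
avocado + broccoli: the both-tight solution has a negative serving — not a feasible corner.
avocado + strawberries with both targets exact would need a negative amount; discard.
broccoli + strawberries: intersection lies outside the first quadrant.
So the least-cost plan costs $2.03.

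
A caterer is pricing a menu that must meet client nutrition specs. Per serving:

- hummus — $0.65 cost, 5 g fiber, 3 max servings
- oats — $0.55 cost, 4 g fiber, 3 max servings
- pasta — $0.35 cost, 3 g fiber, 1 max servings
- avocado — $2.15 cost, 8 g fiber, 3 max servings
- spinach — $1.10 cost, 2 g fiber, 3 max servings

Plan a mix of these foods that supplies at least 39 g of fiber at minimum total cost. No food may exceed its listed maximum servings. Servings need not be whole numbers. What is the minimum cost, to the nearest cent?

Cost per g of fiber: pasta $0.1167, hummus $0.1300, oats $0.1375, avocado $0.2687, spinach $0.5500.
Take 1 serving of pasta: +3.0 g fiber for $0.35 (total $0.35, still need 36.0 g).
Take 3 servings of hummus: +15.0 g fiber for $1.95 (total $2.30, still need 21.0 g).
Take 3 servings of oats: +12.0 g fiber for $1.65 (total $3.95, still need 9.0 g).
Take 1.125 servings of avocado: +9.0 g fiber for $2.42 (total $6.37, still need 0.0 g).
Filling from the cheapest source first is optimal under one linear minimum: $6.37.

$6.37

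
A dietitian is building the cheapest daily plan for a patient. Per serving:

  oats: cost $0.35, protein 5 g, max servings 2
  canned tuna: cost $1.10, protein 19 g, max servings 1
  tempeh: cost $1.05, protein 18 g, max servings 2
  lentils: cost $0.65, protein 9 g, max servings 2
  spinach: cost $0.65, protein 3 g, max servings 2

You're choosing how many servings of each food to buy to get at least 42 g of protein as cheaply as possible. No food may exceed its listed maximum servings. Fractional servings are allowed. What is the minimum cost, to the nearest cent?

Cost per g of protein: canned tuna $0.0579, tempeh $0.0583, oats $0.0700, lentils $0.0722, spinach $0.2167.
Take 1 serving of canned tuna: +19.0 g protein for $1.10 (total $1.10, still need 23.0 g).
Take 1.278 servings of tempeh: +23.0 g protein for $1.34 (total $2.44, still need 0.0 g).
Filling from the cheapest source first is optimal under one linear minimum: $2.44.

$2.44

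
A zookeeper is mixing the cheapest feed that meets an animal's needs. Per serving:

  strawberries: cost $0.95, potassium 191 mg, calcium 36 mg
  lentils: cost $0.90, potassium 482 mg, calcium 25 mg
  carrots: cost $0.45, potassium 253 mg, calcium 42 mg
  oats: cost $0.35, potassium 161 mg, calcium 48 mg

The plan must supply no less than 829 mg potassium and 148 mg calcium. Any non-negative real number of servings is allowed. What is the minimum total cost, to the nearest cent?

$1.51

strawberries only: max(829/191, 148/36) = 4.34 servings → $4.12.
lentils only: max(829/482, 148/25) = 5.92 servings → $5.33.
carrots only: max(829/253, 148/42) = 3.524 servings → $1.59.
oats only: max(829/161, 148/48) = 5.149 servings → $1.80.
strawberries + lentils with both tight: 4.024 servings and 0.1253 servings → $3.94.
strawberries + carrots with both tight: 2.418 servings and 1.451 servings → $2.95.
strawberries + oats with both targets exact would need a negative amount; discard.
lentils + carrots with both targets exact would need a negative amount; discard.
lentils + oats with both tight: 0.8353 servings and 2.648 servings → $1.68.
carrots + oats with both tight: 2.966 servings and 0.4879 servings → $1.51.
Cheapest feasible corner: $1.51.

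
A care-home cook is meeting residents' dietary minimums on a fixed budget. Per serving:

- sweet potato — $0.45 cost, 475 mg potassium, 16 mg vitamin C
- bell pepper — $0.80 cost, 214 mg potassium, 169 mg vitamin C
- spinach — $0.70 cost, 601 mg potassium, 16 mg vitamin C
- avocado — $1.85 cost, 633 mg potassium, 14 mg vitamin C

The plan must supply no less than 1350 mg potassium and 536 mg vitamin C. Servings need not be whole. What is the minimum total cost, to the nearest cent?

For a min-cost LP with two ≥-constraints, a basic feasible solution has at most two positive variables.
sweet potato only: max(1350/475, 536/16) = 33.5 servings → $15.07.
bell pepper only: max(1350/214, 536/169) = 6.308 servings → $5.05.
spinach only: max(1350/601, 536/16) = 33.5 servings → $23.45.
avocado only: max(1350/633, 536/14) = 38.29 servings → $70.83.
sweet potato + bell pepper with both tight: 1.476 servings and 3.032 servings → $3.09.
sweet potato + spinach: intersection lies outside the first quadrant.
sweet potato + avocado: intersection lies outside the first quadrant.
bell pepper + spinach with both tight: 3.062 servings and 1.156 servings → $3.26.
bell pepper + avocado with both tight: 3.081 servings and 1.091 servings → $4.48.
spinach + avocado with both targets exact would need a negative amount; discard.
The minimum over all feasible corners is $3.09.

$3.09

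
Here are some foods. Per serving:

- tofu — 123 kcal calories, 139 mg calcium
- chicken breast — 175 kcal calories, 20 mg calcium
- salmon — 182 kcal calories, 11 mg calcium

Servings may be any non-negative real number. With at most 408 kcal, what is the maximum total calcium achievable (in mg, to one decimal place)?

Calcium per kcal: tofu 1.13, chicken breast 0.1143, salmon 0.06044.
With no serving limits, spend the whole calories allowance on tofu: 408 kcal / 123 kcal × 139 mg = 461.1 mg.

461.1 mg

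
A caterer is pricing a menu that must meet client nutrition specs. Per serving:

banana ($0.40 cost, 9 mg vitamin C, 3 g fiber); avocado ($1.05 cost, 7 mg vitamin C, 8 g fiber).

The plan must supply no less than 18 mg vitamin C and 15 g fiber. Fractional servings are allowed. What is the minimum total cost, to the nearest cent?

Check every corner: each single food scaled to meet both minima, and each pair solved so both constraints bind.
banana only: max(18/9, 15/3) = 5 servings → $2.00.
avocado only: max(18/7, 15/8) = 2.571 servings → $2.70.
banana + avocado with both tight: 0.7647 servings and 1.588 servings → $1.97.
The minimum over all feasible corners is $1.97.

$1.97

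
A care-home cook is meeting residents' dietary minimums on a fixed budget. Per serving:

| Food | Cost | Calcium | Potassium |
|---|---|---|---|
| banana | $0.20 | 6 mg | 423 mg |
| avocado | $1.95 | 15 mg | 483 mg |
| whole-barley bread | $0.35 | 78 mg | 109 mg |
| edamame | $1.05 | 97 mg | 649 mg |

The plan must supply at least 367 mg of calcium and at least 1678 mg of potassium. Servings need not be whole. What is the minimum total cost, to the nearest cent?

$2.13

An LP optimum is at a vertex; with two nutrient constraints at most two foods are used. Check each candidate.
banana only: max(367/6, 1678/423) = 61.17 servings → $12.23.
avocado only: max(367/15, 1678/483) = 24.47 servings → $47.71.
whole-barley bread only: max(367/78, 1678/109) = 15.39 servings → $5.39.
edamame only: max(367/97, 1678/649) = 3.784 servings → $3.97.
banana + avocado: intersection lies outside the first quadrant.
banana + whole-barley bread with both tight: 2.81 servings and 4.489 servings → $2.13.
banana + edamame: intersection lies outside the first quadrant.
avocado + whole-barley bread with both tight: 2.522 servings and 4.22 servings → $6.39.
avocado + edamame with both targets exact would need a negative amount; discard.
whole-barley bread + edamame with both tight: 1.883 servings and 2.269 servings → $3.04.
The minimum over all feasible corners is $2.13.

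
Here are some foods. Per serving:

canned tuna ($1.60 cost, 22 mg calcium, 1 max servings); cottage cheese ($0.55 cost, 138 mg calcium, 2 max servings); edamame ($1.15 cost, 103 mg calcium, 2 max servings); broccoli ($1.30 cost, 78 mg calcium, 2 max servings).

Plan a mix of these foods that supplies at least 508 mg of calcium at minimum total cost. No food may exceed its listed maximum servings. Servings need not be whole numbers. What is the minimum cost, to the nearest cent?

$3.83

Cost per mg of calcium: cottage cheese $0.0040, edamame $0.0112, broccoli $0.0167, canned tuna $0.0727.
Take 2 servings of cottage cheese: +276.0 mg calcium for $1.10 (total $1.10, still need 232.0 mg).
Take 2 servings of edamame: +206.0 mg calcium for $2.30 (total $3.40, still need 26.0 mg).
Take 0.3333 servings of broccoli: +26.0 mg calcium for $0.43 (total $3.83, still need 0.0 mg).
Filling from the cheapest source first is optimal under one linear minimum: $3.83.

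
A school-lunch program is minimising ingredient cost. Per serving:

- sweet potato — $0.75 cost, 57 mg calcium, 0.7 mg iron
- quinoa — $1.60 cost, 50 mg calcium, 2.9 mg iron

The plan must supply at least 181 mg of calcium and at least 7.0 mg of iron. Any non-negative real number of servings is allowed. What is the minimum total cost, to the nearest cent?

$4.35

Compare the cost at each extreme point of the feasible region.
sweet potato only: max(181/57, 7.0/0.7) = 10 servings → $7.50.
quinoa only: max(181/50, 7.0/2.9) = 3.62 servings → $5.79.
sweet potato + quinoa with both tight: 1.342 servings and 2.09 servings → $4.35.
Cheapest feasible corner: $4.35.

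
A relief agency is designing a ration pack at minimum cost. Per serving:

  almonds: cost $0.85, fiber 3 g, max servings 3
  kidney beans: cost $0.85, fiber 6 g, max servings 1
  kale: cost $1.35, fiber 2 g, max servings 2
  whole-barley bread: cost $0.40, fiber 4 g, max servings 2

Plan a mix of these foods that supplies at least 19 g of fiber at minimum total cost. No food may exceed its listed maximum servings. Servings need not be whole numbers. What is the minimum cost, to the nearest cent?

Cost per g of fiber: whole-barley bread $0.1000, kidney beans $0.1417, almonds $0.2833, kale $0.6750.
Take 2 servings of whole-barley bread: +8.0 g fiber for $0.80 (total $0.80, still need 11.0 g).
Take 1 serving of kidney beans: +6.0 g fiber for $0.85 (total $1.65, still need 5.0 g).
Take 1.667 servings of almonds: +5.0 g fiber for $1.42 (total $3.07, still need 0.0 g).
Filling from the cheapest source first is optimal under one linear minimum: $3.07.

$3.07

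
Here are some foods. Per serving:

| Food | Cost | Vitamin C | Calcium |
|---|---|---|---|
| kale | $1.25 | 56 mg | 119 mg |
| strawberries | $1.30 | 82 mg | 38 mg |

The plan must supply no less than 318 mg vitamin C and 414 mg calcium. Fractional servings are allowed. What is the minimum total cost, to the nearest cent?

At the optimum either one food covers both requirements or two foods hit both targets exactly; no other combination can be cheaper.
kale only: max(318/56, 414/119) = 5.679 servings → $7.10.
strawberries only: max(318/82, 414/38) = 10.89 servings → $14.16.
kale + strawberries with both tight: 2.866 servings and 1.921 servings → $6.08.
The minimum over all feasible corners is $6.08.

$6.08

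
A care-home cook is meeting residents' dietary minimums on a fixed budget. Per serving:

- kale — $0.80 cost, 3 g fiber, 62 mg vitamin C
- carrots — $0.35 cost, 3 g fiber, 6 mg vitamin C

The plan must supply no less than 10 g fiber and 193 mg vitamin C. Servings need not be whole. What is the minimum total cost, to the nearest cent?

A basic optimal solution has at most two foods positive. Try each food alone and each pair with both targets met exactly.
kale only: max(10/3, 193/62) = 3.333 servings → $2.67.
carrots only: max(10/3, 193/6) = 32.17 servings → $11.26.
kale + carrots with both tight: 3.089 servings and 0.244 servings → $2.56.
The minimum over all feasible corners is $2.56.

$2.56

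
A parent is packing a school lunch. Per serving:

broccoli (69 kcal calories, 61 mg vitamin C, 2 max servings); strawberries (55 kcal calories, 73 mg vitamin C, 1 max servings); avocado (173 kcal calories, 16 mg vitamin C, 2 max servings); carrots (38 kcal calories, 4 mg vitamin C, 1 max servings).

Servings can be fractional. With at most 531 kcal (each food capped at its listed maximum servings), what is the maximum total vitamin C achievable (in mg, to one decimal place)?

226.7 mg

Vitamin C per kcal: strawberries 1.327, broccoli 0.8841, carrots 0.1053, avocado 0.09249.
Take 1 serving of strawberries: uses 55 kcal, +73.0 mg vitamin C (running total 73.0 mg).
Take 2 servings of broccoli: uses 138 kcal, +122.0 mg vitamin C (running total 195.0 mg).
Take 1 serving of carrots: uses 38 kcal, +4.0 mg vitamin C (running total 199.0 mg).
Take 1.734 servings of avocado: uses 300 kcal, +27.7 mg vitamin C (running total 226.7 mg).
Filling greedily by vitamin C-per-kcal is optimal for one linear limit, giving 226.7 mg.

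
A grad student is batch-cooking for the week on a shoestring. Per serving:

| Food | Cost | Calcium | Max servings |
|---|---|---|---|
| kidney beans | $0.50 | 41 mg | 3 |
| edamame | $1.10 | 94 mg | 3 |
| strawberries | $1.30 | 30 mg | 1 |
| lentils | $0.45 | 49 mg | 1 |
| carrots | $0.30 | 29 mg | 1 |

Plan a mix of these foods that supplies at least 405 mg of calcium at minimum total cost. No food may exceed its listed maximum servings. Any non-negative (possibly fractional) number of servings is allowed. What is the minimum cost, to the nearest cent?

Cost per mg of calcium: lentils $0.0092, carrots $0.0103, edamame $0.0117, kidney beans $0.0122, strawberries $0.0433.
Take 1 serving of lentils: +49.0 mg calcium for $0.45 (total $0.45, still need 356.0 mg).
Take 1 serving of carrots: +29.0 mg calcium for $0.30 (total $0.75, still need 327.0 mg).
Take 3 servings of edamame: +282.0 mg calcium for $3.30 (total $4.05, still need 45.0 mg).
Take 1.098 servings of kidney beans: +45.0 mg calcium for $0.55 (total $4.60, still need 0.0 mg).
Filling from the cheapest source first is optimal under one linear minimum: $4.60.

$4.60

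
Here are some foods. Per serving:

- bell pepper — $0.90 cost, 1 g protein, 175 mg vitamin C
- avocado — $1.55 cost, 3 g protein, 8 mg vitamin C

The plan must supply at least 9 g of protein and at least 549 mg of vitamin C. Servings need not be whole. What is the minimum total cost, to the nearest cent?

$5.82

bell pepper only: max(9/1, 549/175) = 9 servings → $8.10.
avocado only: max(9/3, 549/8) = 68.62 servings → $106.37.
bell pepper + avocado with both tight: 3.046 servings and 1.985 servings → $5.82.
The minimum over all feasible corners is $5.82.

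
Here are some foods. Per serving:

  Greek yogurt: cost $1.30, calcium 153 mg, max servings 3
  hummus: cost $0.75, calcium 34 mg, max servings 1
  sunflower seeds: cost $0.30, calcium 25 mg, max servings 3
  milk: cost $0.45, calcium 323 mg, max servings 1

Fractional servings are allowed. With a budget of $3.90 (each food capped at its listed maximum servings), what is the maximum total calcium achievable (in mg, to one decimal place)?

Calcium per dollar: milk 717.8, Greek yogurt 117.7, sunflower seeds 83.33, hummus 45.33.
Take 1 serving of milk: spends $0.45, +323.0 mg calcium (running total 323.0 mg).
Take 2.654 servings of Greek yogurt: spends $3.45, +406.0 mg calcium (running total 729.0 mg).
Filling greedily by calcium-per-dollar is optimal for one linear limit, giving 729.0 mg.

729.0 mg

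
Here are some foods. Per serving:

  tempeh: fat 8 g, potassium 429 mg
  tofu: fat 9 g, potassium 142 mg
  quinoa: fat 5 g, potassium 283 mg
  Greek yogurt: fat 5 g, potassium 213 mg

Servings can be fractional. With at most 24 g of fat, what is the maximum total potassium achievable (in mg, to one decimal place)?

Potassium per g fat: quinoa 56.6, tempeh 53.62, Greek yogurt 42.6, tofu 15.78.
With no serving limits, spend the whole fat allowance on quinoa: 24 g / 5 g × 283 mg = 1358.4 mg.

1358.4 mg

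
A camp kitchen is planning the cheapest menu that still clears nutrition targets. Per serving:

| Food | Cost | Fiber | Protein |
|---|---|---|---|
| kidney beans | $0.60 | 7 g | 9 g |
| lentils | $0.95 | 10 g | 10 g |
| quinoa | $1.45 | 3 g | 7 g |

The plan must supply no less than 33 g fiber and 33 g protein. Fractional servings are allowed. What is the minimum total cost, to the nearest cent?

For a min-cost LP with two ≥-constraints, a basic feasible solution has at most two positive variables.
kidney beans only: max(33/7, 33/9) = 4.714 servings → $2.83.
lentils only: max(33/10, 33/10) = 3.3 servings → $3.13.
quinoa only: max(33/3, 33/7) = 11 servings → $15.95.
kidney beans + lentils with both tight: 0 servings and 3.3 servings → $3.13.
kidney beans + quinoa: the both-tight solution has a negative serving — not a feasible corner.
lentils + quinoa with both tight: 3.3 servings and 0 servings → $3.13.
The minimum over all feasible corners is $2.83.

$2.83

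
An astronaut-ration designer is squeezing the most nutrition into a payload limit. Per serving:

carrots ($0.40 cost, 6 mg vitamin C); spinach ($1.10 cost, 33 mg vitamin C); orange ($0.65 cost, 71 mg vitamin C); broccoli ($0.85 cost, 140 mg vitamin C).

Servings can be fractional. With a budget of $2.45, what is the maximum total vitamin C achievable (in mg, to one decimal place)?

Vitamin C per dollar: broccoli 164.7, orange 109.2, spinach 30, carrots 15.
With no serving limits, spend the whole cost allowance on broccoli: $2.45 / $0.85 × 140 mg = 403.5 mg.

403.5 mg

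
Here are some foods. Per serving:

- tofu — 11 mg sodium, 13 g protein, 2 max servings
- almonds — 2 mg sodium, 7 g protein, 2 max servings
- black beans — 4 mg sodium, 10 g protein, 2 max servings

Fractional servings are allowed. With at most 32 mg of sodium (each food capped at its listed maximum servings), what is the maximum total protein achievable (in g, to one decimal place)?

57.6 g

Protein per mg sodium: almonds 3.5, black beans 2.5, tofu 1.182.
Take 2 servings of almonds: uses 4 mg sodium, +14.0 g protein (running total 14.0 g).
Take 2 servings of black beans: uses 8 mg sodium, +20.0 g protein (running total 34.0 g).
Take 1.818 servings of tofu: uses 20 mg sodium, +23.6 g protein (running total 57.6 g).
Filling greedily by protein-per-mg sodium is optimal for one linear limit, giving 57.6 g.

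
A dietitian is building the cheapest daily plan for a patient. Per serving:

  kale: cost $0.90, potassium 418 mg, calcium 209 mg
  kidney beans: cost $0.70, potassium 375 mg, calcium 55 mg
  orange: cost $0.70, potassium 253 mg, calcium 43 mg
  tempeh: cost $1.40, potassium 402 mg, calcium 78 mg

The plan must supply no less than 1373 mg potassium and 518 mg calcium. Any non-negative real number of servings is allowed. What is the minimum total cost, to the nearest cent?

An LP optimum is at a vertex; with two nutrient constraints at most two foods are used. Check each candidate.
kale only: max(1373/418, 518/209) = 3.285 servings → $2.96.
kidney beans only: max(1373/375, 518/55) = 9.418 servings → $6.59.
orange only: max(1373/253, 518/43) = 12.05 servings → $8.43.
tempeh only: max(1373/402, 518/78) = 6.641 servings → $9.30.
kale + kidney beans with both tight: 2.144 servings and 1.272 servings → $2.82.
kale + orange with both tight: 2.063 servings and 2.018 servings → $3.27.
kale + tempeh with both tight: 1.967 servings and 1.37 servings → $3.69.
kidney beans + orange with both targets exact would need a negative amount; discard.
kidney beans + tempeh with both targets exact would need a negative amount; discard.
orange + tempeh: intersection lies outside the first quadrant.
So the least-cost plan costs $2.82.

$2.82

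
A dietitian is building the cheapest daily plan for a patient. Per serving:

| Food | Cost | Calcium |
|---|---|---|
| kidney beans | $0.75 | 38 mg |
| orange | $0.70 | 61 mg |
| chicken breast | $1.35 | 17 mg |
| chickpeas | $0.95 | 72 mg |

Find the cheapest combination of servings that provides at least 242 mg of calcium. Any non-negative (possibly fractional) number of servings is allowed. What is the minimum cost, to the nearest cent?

Cost per mg of calcium: orange $0.0115, chickpeas $0.0132, kidney beans $0.0197, chicken breast $0.0794.
With no serving limits, use only orange: 242 mg / 61 mg = 3.967 servings × $0.70 = $2.78.

$2.78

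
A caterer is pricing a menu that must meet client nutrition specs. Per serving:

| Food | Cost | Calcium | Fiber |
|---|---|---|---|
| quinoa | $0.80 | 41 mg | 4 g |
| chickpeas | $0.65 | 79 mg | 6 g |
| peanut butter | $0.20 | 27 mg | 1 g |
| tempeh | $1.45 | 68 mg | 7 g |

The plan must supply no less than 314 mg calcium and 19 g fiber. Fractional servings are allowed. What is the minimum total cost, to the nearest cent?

Minimising a linear cost over {calcium ≥ 314, fiber ≥ 19, servings ≥ 0} — the optimum is at a vertex, using one or two foods.
quinoa only: max(314/41, 19/4) = 7.659 servings → $6.13.
chickpeas only: max(314/79, 19/6) = 3.975 servings → $2.58.
peanut butter only: max(314/27, 19/1) = 19 servings → $3.80.
tempeh only: max(314/68, 19/7) = 4.618 servings → $6.70.
quinoa + chickpeas with both targets exact would need a negative amount; discard.
quinoa + peanut butter with both tight: 2.97 servings and 7.119 servings → $3.80.
quinoa + tempeh: the both-tight solution has a negative serving — not a feasible corner.
chickpeas + peanut butter with both tight: 2.398 servings and 4.614 servings → $2.48.
chickpeas + tempeh: the both-tight solution has a negative serving — not a feasible corner.
peanut butter + tempeh with both tight: 7.488 servings and 1.645 servings → $3.88.
So the least-cost plan costs $2.48.

$2.48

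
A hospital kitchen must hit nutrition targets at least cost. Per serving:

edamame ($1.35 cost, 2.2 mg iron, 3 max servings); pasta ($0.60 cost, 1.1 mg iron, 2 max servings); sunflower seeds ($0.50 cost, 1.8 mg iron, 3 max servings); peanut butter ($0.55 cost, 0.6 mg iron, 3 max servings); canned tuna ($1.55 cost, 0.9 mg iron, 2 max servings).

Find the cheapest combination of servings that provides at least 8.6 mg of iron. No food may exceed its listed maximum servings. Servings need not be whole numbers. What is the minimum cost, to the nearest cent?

$3.31

Cost per mg of iron: sunflower seeds $0.2778, pasta $0.5455, edamame $0.6136, peanut butter $0.9167, canned tuna $1.7222.
Take 3 servings of sunflower seeds: +5.4 mg iron for $1.50 (total $1.50, still need 3.2 mg).
Take 2 servings of pasta: +2.2 mg iron for $1.20 (total $2.70, still need 1.0 mg).
Take 0.4545 servings of edamame: +1.0 mg iron for $0.61 (total $3.31, still need 0.0 mg).
Greedy by cheapest-per-mg is optimal for a single linear constraint, so the minimum cost is $3.31.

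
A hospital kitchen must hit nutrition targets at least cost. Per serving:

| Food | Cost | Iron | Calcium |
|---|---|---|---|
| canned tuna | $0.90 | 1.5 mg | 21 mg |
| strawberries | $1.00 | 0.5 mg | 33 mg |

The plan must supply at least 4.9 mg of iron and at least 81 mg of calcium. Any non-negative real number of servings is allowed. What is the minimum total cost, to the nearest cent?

$3.27

Two binding constraints pin down two serving amounts, so the optimal mix uses at most two foods. The candidates are each food alone (scaled to the tighter of iron/calcium) and each pair with both constraints tight.
canned tuna only: max(4.9/1.5, 81/21) = 3.857 servings → $3.47.
strawberries only: max(4.9/0.5, 81/33) = 9.8 servings → $9.80.
canned tuna + strawberries with both tight: 3.108 servings and 0.4769 servings → $3.27.
The minimum over all feasible corners is $3.27.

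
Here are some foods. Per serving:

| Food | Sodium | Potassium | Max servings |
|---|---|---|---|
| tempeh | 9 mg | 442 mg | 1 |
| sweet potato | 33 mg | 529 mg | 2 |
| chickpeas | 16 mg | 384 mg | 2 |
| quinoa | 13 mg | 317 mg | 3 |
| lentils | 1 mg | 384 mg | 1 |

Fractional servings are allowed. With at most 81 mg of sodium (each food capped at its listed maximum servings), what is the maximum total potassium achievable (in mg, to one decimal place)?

2545.0 mg

Potassium per mg sodium: lentils 384, tempeh 49.11, quinoa 24.38, chickpeas 24, sweet potato 16.03.
Take 1 serving of lentils: uses 1 mg sodium, +384.0 mg potassium (running total 384.0 mg).
Take 1 serving of tempeh: uses 9 mg sodium, +442.0 mg potassium (running total 826.0 mg).
Take 3 servings of quinoa: uses 39 mg sodium, +951.0 mg potassium (running total 1777.0 mg).
Take 2 servings of chickpeas: uses 32 mg sodium, +768.0 mg potassium (running total 2545.0 mg).
Filling greedily by potassium-per-mg sodium is optimal for one linear limit, giving 2545.0 mg.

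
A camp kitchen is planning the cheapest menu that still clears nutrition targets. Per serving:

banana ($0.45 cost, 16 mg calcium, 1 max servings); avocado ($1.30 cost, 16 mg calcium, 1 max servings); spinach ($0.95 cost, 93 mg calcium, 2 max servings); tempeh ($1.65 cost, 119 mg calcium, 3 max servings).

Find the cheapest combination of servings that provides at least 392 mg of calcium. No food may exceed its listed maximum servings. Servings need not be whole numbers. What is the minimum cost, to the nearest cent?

$4.76

Cost per mg of calcium: spinach $0.0102, tempeh $0.0139, banana $0.0281, avocado $0.0813.
Take 2 servings of spinach: +186.0 mg calcium for $1.90 (total $1.90, still need 206.0 mg).
Take 1.731 servings of tempeh: +206.0 mg calcium for $2.86 (total $4.76, still need 0.0 mg).
Filling from the cheapest source first is optimal under one linear minimum: $4.76.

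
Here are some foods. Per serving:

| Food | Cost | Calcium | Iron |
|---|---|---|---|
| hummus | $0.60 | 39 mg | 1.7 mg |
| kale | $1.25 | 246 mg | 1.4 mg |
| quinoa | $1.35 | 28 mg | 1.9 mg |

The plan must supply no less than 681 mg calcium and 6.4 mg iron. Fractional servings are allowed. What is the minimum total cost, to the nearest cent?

For a min-cost LP with two ≥-constraints, a basic feasible solution has at most two positive variables.
hummus only: max(681/39, 6.4/1.7) = 17.46 servings → $10.48.
kale only: max(681/246, 6.4/1.4) = 4.571 servings → $5.71.
quinoa only: max(681/28, 6.4/1.9) = 24.32 servings → $32.83.
hummus + kale with both tight: 1.708 servings and 2.498 servings → $4.15.
hummus + quinoa with both targets exact would need a negative amount; discard.
kale + quinoa with both tight: 2.603 servings and 1.45 servings → $5.21.
So the least-cost plan costs $4.15.

$4.15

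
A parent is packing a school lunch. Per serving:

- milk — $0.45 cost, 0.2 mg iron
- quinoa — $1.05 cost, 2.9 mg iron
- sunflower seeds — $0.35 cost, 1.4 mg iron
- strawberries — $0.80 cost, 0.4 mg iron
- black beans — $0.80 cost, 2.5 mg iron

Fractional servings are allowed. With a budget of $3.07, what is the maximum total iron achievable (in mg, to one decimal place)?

12.3 mg

Iron per dollar: sunflower seeds 4, black beans 3.125, quinoa 2.762, strawberries 0.5, milk 0.4444.
With no serving limits, spend the whole cost allowance on sunflower seeds: $3.07 / $0.35 × 1.4 mg = 12.3 mg.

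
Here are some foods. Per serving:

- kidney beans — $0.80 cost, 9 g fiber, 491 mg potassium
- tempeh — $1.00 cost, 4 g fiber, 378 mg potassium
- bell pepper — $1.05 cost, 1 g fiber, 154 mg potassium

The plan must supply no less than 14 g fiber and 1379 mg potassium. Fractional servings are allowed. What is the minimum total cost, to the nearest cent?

Compare the cost at each extreme point of the feasible region.
kidney beans only: max(14/9, 1379/491) = 2.809 servings → $2.25.
tempeh only: max(14/4, 1379/378) = 3.648 servings → $3.65.
bell pepper only: max(14/1, 1379/154) = 14 servings → $14.70.
kidney beans + tempeh: intersection lies outside the first quadrant.
kidney beans + bell pepper with both tight: 0.8682 servings and 6.187 servings → $7.19.
tempeh + bell pepper with both tight: 3.265 servings and 0.9412 servings → $4.25.
The minimum over all feasible corners is $2.25.

$2.25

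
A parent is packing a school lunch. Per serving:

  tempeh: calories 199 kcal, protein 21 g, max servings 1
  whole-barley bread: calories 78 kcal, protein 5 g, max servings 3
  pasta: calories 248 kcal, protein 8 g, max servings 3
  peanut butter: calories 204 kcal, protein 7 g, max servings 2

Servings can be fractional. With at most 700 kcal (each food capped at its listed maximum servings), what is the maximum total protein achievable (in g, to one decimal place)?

45.2 g

Protein per kcal: tempeh 0.1055, whole-barley bread 0.0641, peanut butter 0.03431, pasta 0.03226.
Take 1 serving of tempeh: uses 199 kcal, +21.0 g protein (running total 21.0 g).
Take 3 servings of whole-barley bread: uses 234 kcal, +15.0 g protein (running total 36.0 g).
Take 1.309 servings of peanut butter: uses 267 kcal, +9.2 g protein (running total 45.2 g).
Greedy by best ratio exhausts the calories allowance optimally: 45.2 g.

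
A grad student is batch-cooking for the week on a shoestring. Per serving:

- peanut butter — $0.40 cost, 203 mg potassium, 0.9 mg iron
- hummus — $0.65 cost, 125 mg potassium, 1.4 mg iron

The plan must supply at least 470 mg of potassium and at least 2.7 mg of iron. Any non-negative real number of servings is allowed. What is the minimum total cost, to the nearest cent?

Check every corner: each single food scaled to meet both minima, and each pair solved so both constraints bind.
peanut butter only: max(470/203, 2.7/0.9) = 3 servings → $1.20.
hummus only: max(470/125, 2.7/1.4) = 3.76 servings → $2.44.
peanut butter + hummus with both tight: 1.867 servings and 0.7286 servings → $1.22.
Cheapest feasible corner: $1.20.

$1.20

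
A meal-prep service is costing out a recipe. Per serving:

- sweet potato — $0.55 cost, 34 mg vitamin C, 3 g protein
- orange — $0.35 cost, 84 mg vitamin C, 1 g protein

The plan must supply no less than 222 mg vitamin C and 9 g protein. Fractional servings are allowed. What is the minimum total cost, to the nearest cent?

Two binding constraints pin down two serving amounts, so the optimal mix uses at most two foods. The candidates are each food alone (scaled to the tighter of vitamin C/protein) and each pair with both constraints tight.
sweet potato only: max(222/34, 9/3) = 6.529 servings → $3.59.
orange only: max(222/84, 9/1) = 9 servings → $3.15.
sweet potato + orange with both tight: 2.45 servings and 1.651 servings → $1.93.
The minimum over all feasible corners is $1.93.

$1.93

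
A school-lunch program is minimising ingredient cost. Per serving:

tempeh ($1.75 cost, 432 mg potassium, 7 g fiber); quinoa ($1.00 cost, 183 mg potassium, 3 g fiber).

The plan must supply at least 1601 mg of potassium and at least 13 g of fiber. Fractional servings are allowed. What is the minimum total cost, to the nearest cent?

$6.49

A basic optimal solution has at most two foods positive. Try each food alone and each pair with both targets met exactly.
tempeh only: max(1601/432, 13/7) = 3.706 servings → $6.49.
quinoa only: max(1601/183, 13/3) = 8.749 servings → $8.75.
tempeh + quinoa: the both-tight solution has a negative serving — not a feasible corner.
So the least-cost plan costs $6.49.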